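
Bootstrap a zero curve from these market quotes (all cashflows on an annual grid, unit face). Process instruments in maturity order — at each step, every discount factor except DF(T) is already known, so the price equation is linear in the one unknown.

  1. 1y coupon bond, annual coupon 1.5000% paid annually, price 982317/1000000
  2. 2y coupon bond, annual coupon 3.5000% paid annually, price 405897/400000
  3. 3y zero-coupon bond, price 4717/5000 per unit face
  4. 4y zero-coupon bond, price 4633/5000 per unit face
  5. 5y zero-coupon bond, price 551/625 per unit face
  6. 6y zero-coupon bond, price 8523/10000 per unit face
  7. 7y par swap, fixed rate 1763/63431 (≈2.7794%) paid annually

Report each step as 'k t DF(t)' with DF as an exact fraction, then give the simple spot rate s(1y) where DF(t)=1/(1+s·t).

step 1 [1y] bond c/1=3/200: DF=(982317/1000000 − 3/200·(0))/(1+3/200) = 4839/5000 ≈ 0.967800
step 2 [2y] bond c/1=7/200: DF=(405897/400000 − 7/200·(0.967800))/(1+7/200) = 9477/10000 ≈ 0.947700
step 3 [3y] zero: DF = P = 4717/5000 ≈ 0.943400
step 4 [4y] zero: DF = P = 4633/5000 ≈ 0.926600
step 5 [5y] zero: DF = P = 551/625 ≈ 0.881600
step 6 [6y] zero: DF = P = 8523/10000 ≈ 0.852300
step 7 [7y] swap r/1=1763/63431: DF=(1 − 1763/63431·(0.967800+0.947700+0.943400+0.926600+0.881600+0.852300))/(1+1763/63431) = 8237/10000 ≈ 0.823700

1 1 4839/5000
2 2 9477/10000
3 3 4717/5000
4 4 4633/5000
5 5 551/625
6 6 8523/10000
7 7 8237/10000
s(1y) = (1/(4839/5000) − 1)/(1) = 161/4839 ≈ 3.3271%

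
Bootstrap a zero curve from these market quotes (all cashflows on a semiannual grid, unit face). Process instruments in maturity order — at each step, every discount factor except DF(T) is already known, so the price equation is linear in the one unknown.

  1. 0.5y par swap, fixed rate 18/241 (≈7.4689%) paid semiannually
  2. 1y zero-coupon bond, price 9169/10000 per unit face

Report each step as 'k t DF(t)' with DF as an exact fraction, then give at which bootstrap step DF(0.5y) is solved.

step 1 [0.5y] swap r/2=9/241: DF=(1 − 9/241·(0))/(1+9/241) = 241/250 ≈ 0.964000
step 2 [1y] zero: DF = P = 9169/10000 ≈ 0.916900

1 1/2 241/250
2 1 9169/10000
DF(0.5y) is solved at step 1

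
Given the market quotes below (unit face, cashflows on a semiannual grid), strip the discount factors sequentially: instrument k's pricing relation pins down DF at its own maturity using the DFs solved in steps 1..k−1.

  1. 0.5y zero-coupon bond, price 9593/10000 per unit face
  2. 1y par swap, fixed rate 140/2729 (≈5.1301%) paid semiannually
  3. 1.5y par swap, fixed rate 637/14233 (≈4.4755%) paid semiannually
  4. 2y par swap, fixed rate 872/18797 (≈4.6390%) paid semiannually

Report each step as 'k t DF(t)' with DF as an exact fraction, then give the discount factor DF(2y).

step 1 [0.5y] zero: DF = P = 9593/10000 ≈ 0.959300
step 2 [1y] swap r/2=70/2729: DF=(1 − 70/2729·(0.959300))/(1+70/2729) = 951/1000 ≈ 0.951000
step 3 [1.5y] swap r/2=637/28466: DF=(1 − 637/28466·(0.959300+0.951000))/(1+637/28466) = 9363/10000 ≈ 0.936300
step 4 [2y] swap r/2=436/18797: DF=(1 − 436/18797·(0.959300+0.951000+0.936300))/(1+436/18797) = 1141/1250 ≈ 0.912800

1 1/2 9593/10000
2 1 951/1000
3 3/2 9363/10000
4 2 1141/1250
DF(2y) = 1141/1250 ≈ 0.912800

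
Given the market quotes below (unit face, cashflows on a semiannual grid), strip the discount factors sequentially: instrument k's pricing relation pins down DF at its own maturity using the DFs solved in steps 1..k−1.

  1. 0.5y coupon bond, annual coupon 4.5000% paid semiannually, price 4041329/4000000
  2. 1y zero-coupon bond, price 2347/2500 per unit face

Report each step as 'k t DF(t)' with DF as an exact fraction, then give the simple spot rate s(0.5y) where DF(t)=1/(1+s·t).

step 1 [0.5y] bond c/2=9/400: DF=(4041329/4000000 − 9/400·(0))/(1+9/400) = 9881/10000 ≈ 0.988100
step 2 [1y] zero: DF = P = 2347/2500 ≈ 0.938800

1 1/2 9881/10000
2 1 2347/2500
s(0.5y) = (1/(9881/10000) − 1)/(1/2) = 238/9881 ≈ 2.4087%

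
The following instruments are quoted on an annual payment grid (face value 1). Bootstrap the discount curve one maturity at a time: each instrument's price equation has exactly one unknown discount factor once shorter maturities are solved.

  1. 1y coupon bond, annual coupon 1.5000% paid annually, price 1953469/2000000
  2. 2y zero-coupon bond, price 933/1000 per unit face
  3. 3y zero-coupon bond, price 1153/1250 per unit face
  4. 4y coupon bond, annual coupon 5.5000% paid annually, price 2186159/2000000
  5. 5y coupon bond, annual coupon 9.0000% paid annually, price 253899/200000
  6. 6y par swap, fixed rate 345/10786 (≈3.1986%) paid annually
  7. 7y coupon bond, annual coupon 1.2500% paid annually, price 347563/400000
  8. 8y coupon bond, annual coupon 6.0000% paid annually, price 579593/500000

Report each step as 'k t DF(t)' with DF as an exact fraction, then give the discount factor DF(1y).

1 1 9623/10000
2 2 933/1000
3 3 1153/1250
4 4 2223/2500
5 5 4293/5000
6 6 331/400
7 7 1979/2500
8 8 1487/2000
DF(1y) = 9623/10000 ≈ 0.962300

step 1 [1y] bond c/1=3/200: DF=(1953469/2000000 − 3/200·(0))/(1+3/200) = 9623/10000 ≈ 0.962300
step 2 [2y] zero: DF = P = 933/1000 ≈ 0.933000
step 3 [3y] zero: DF = P = 1153/1250 ≈ 0.922400
step 4 [4y] bond c/1=11/200: DF=(2186159/2000000 − 11/200·(0.962300+0.933000+0.922400))/(1+11/200) = 2223/2500 ≈ 0.889200
step 5 [5y] bond c/1=9/100: DF=(253899/200000 − 9/100·(0.962300+0.933000+0.922400+0.889200))/(1+9/100) = 4293/5000 ≈ 0.858600
step 6 [6y] swap r/1=345/10786: DF=(1 − 345/10786·(0.962300+0.933000+0.922400+0.889200+0.858600))/(1+345/10786) = 331/400 ≈ 0.827500
step 7 [7y] bond c/1=1/80: DF=(347563/400000 − 1/80·(0.962300+0.933000+0.922400+0.889200+0.858600+0.827500))/(1+1/80) = 1979/2500 ≈ 0.791600
step 8 [8y] bond c/1=3/50: DF=(579593/500000 − 3/50·(0.962300+0.933000+0.922400+0.889200+0.858600+0.827500+0.791600))/(1+3/50) = 1487/2000 ≈ 0.743500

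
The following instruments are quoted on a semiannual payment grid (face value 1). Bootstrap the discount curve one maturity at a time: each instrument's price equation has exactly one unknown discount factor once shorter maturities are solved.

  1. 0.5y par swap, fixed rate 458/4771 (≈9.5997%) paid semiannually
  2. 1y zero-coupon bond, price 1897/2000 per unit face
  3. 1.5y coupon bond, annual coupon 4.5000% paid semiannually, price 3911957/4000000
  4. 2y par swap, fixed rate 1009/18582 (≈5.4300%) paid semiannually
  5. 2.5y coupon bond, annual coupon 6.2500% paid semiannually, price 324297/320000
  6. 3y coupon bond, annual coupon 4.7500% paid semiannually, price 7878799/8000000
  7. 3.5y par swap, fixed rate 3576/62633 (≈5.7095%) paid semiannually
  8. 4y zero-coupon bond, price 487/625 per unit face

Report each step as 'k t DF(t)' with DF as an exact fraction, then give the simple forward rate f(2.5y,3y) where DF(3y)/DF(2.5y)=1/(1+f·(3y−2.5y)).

1 1/2 4771/5000
2 1 1897/2000
3 3/2 4573/5000
4 2 8991/10000
5 5/2 8701/10000
6 3 2139/2500
7 7/2 2053/2500
8 4 487/625
f(2.5y,3y) = ((8701/10000)/(2139/2500) − 1)/(1/2) = 145/4278 ≈ 3.3894%

step 1 [0.5y] swap r/2=229/4771: DF=(1 − 229/4771·(0))/(1+229/4771) = 4771/5000 ≈ 0.954200
step 2 [1y] zero: DF = P = 1897/2000 ≈ 0.948500
step 3 [1.5y] bond c/2=9/400: DF=(3911957/4000000 − 9/400·(0.954200+0.948500))/(1+9/400) = 4573/5000 ≈ 0.914600
step 4 [2y] swap r/2=1009/37164: DF=(1 − 1009/37164·(0.954200+0.948500+0.914600))/(1+1009/37164) = 8991/10000 ≈ 0.899100
step 5 [2.5y] bond c/2=1/32: DF=(324297/320000 − 1/32·(0.954200+0.948500+0.914600+0.899100))/(1+1/32) = 8701/10000 ≈ 0.870100
step 6 [3y] bond c/2=19/800: DF=(7878799/8000000 − 19/800·(0.954200+0.948500+0.914600+0.899100+0.870100))/(1+19/800) = 2139/2500 ≈ 0.855600
step 7 [3.5y] swap r/2=1788/62633: DF=(1 − 1788/62633·(0.954200+0.948500+0.914600+0.899100+0.870100+0.855600))/(1+1788/62633) = 2053/2500 ≈ 0.821200
step 8 [4y] zero: DF = P = 487/625 ≈ 0.779200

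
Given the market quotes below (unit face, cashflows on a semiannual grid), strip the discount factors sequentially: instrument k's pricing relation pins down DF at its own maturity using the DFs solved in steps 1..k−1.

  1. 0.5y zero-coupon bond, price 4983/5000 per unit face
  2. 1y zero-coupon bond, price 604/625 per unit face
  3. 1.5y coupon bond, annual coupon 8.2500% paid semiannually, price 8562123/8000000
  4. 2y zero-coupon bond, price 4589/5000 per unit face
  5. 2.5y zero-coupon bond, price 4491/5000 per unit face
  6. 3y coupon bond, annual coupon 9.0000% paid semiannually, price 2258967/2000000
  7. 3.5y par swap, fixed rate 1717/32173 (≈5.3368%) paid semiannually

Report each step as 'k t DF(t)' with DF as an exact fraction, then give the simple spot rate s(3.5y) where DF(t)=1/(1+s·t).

1 1/2 4983/5000
2 1 604/625
3 3/2 9501/10000
4 2 4589/5000
5 5/2 4491/5000
6 3 2193/2500
7 7/2 8283/10000
s(3.5y) = (1/(8283/10000) − 1)/(7/2) = 3434/57981 ≈ 5.9226%

step 1 [0.5y] zero: DF = P = 4983/5000 ≈ 0.996600
step 2 [1y] zero: DF = P = 604/625 ≈ 0.966400
step 3 [1.5y] bond c/2=33/800: DF=(8562123/8000000 − 33/800·(0.996600+0.966400))/(1+33/800) = 9501/10000 ≈ 0.950100
step 4 [2y] zero: DF = P = 4589/5000 ≈ 0.917800
step 5 [2.5y] zero: DF = P = 4491/5000 ≈ 0.898200
step 6 [3y] bond c/2=9/200: DF=(2258967/2000000 − 9/200·(0.996600+0.966400+0.950100+0.917800+0.898200))/(1+9/200) = 2193/2500 ≈ 0.877200
step 7 [3.5y] swap r/2=1717/64346: DF=(1 − 1717/64346·(0.996600+0.966400+0.950100+0.917800+0.898200+0.877200))/(1+1717/64346) = 8283/10000 ≈ 0.828300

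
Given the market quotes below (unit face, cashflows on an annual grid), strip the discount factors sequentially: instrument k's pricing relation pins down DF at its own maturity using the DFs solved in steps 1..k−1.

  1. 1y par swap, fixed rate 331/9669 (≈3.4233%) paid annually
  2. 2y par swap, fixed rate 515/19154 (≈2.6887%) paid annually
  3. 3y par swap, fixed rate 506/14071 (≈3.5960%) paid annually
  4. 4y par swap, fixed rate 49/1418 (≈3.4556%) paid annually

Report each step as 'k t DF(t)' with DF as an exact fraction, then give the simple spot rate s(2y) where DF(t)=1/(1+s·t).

step 1 [1y] swap r/1=331/9669: DF=(1 − 331/9669·(0))/(1+331/9669) = 9669/10000 ≈ 0.966900
step 2 [2y] swap r/1=515/19154: DF=(1 − 515/19154·(0.966900))/(1+515/19154) = 1897/2000 ≈ 0.948500
step 3 [3y] swap r/1=506/14071: DF=(1 − 506/14071·(0.966900+0.948500))/(1+506/14071) = 2247/2500 ≈ 0.898800
step 4 [4y] swap r/1=49/1418: DF=(1 − 49/1418·(0.966900+0.948500+0.898800))/(1+49/1418) = 4363/5000 ≈ 0.872600

1 1 9669/10000
2 2 1897/2000
3 3 2247/2500
4 4 4363/5000
s(2y) = (1/(1897/2000) − 1)/(2) = 103/3794 ≈ 2.7148%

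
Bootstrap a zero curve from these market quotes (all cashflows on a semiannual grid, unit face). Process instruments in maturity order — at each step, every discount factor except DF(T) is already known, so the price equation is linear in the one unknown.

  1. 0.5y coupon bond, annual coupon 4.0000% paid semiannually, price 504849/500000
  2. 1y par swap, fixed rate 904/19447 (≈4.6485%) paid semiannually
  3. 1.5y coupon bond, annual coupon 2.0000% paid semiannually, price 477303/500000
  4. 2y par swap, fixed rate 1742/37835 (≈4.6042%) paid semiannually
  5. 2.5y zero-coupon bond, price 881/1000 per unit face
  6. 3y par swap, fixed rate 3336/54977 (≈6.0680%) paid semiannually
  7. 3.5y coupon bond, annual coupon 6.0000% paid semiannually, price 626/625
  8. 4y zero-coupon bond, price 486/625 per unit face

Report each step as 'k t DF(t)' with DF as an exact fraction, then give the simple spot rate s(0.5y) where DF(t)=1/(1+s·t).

step 1 [0.5y] bond c/2=1/50: DF=(504849/500000 − 1/50·(0))/(1+1/50) = 9899/10000 ≈ 0.989900
step 2 [1y] swap r/2=452/19447: DF=(1 − 452/19447·(0.989900))/(1+452/19447) = 2387/2500 ≈ 0.954800
step 3 [1.5y] bond c/2=1/100: DF=(477303/500000 − 1/100·(0.989900+0.954800))/(1+1/100) = 9259/10000 ≈ 0.925900
step 4 [2y] swap r/2=871/37835: DF=(1 − 871/37835·(0.989900+0.954800+0.925900))/(1+871/37835) = 9129/10000 ≈ 0.912900
step 5 [2.5y] zero: DF = P = 881/1000 ≈ 0.881000
step 6 [3y] swap r/2=1668/54977: DF=(1 − 1668/54977·(0.989900+0.954800+0.925900+0.912900+0.881000))/(1+1668/54977) = 2083/2500 ≈ 0.833200
step 7 [3.5y] bond c/2=3/100: DF=(626/625 − 3/100·(0.989900+0.954800+0.925900+0.912900+0.881000+0.833200))/(1+3/100) = 8123/10000 ≈ 0.812300
step 8 [4y] zero: DF = P = 486/625 ≈ 0.777600

1 1/2 9899/10000
2 1 2387/2500
3 3/2 9259/10000
4 2 9129/10000
5 5/2 881/1000
6 3 2083/2500
7 7/2 8123/10000
8 4 486/625
s(0.5y) = (1/(9899/10000) − 1)/(1/2) = 202/9899 ≈ 2.0406%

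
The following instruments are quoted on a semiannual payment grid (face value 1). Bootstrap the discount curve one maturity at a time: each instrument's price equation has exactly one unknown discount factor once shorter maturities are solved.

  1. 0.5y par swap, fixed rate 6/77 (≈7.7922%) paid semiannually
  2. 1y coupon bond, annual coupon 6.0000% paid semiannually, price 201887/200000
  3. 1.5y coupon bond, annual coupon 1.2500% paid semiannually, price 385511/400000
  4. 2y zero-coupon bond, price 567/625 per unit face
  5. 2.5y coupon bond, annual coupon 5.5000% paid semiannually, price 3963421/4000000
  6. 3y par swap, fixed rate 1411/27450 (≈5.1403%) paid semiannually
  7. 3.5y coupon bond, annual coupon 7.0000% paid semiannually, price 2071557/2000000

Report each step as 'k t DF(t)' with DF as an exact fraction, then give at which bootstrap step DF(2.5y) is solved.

1 1/2 77/80
2 1 119/125
3 3/2 9459/10000
4 2 567/625
5 5/2 1727/2000
6 3 8589/10000
7 7/2 8151/10000
DF(2.5y) is solved at step 5

step 1 [0.5y] swap r/2=3/77: DF=(1 − 3/77·(0))/(1+3/77) = 77/80 ≈ 0.962500
step 2 [1y] bond c/2=3/100: DF=(201887/200000 − 3/100·(0.962500))/(1+3/100) = 119/125 ≈ 0.952000
step 3 [1.5y] bond c/2=1/160: DF=(385511/400000 − 1/160·(0.962500+0.952000))/(1+1/160) = 9459/10000 ≈ 0.945900
step 4 [2y] zero: DF = P = 567/625 ≈ 0.907200
step 5 [2.5y] bond c/2=11/400: DF=(3963421/4000000 − 11/400·(0.962500+0.952000+0.945900+0.907200))/(1+11/400) = 1727/2000 ≈ 0.863500
step 6 [3y] swap r/2=1411/54900: DF=(1 − 1411/54900·(0.962500+0.952000+0.945900+0.907200+0.863500))/(1+1411/54900) = 8589/10000 ≈ 0.858900
step 7 [3.5y] bond c/2=7/200: DF=(2071557/2000000 − 7/200·(0.962500+0.952000+0.945900+0.907200+0.863500+0.858900))/(1+7/200) = 8151/10000 ≈ 0.815100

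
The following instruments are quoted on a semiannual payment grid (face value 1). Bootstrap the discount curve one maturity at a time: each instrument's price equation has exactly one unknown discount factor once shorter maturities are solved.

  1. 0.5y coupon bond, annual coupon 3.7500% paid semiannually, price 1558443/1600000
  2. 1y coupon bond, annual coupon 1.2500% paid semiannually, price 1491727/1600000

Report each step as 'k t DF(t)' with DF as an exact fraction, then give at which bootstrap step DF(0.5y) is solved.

1 1/2 9561/10000
2 1 4603/5000
DF(0.5y) is solved at step 1

step 1 [0.5y] bond c/2=3/160: DF=(1558443/1600000 − 3/160·(0))/(1+3/160) = 9561/10000 ≈ 0.956100
step 2 [1y] bond c/2=1/160: DF=(1491727/1600000 − 1/160·(0.956100))/(1+1/160) = 4603/5000 ≈ 0.920600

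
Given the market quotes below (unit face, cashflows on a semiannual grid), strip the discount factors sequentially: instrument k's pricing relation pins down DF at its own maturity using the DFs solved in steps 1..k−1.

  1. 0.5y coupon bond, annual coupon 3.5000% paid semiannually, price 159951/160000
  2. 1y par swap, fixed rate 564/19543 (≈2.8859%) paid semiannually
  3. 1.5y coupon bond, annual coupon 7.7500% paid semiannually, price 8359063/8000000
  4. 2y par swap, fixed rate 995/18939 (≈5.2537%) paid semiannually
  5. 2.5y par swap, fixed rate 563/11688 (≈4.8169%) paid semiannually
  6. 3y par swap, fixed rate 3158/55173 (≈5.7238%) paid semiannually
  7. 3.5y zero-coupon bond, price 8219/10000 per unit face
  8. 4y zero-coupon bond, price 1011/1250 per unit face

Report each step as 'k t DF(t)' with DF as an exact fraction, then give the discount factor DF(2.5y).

1 1/2 393/400
2 1 4859/5000
3 3/2 933/1000
4 2 1801/2000
5 5/2 4437/5000
6 3 8421/10000
7 7/2 8219/10000
8 4 1011/1250
DF(2.5y) = 4437/5000 ≈ 0.887400

step 1 [0.5y] bond c/2=7/400: DF=(159951/160000 − 7/400·(0))/(1+7/400) = 393/400 ≈ 0.982500
step 2 [1y] swap r/2=282/19543: DF=(1 − 282/19543·(0.982500))/(1+282/19543) = 4859/5000 ≈ 0.971800
step 3 [1.5y] bond c/2=31/800: DF=(8359063/8000000 − 31/800·(0.982500+0.971800))/(1+31/800) = 933/1000 ≈ 0.933000
step 4 [2y] swap r/2=995/37878: DF=(1 − 995/37878·(0.982500+0.971800+0.933000))/(1+995/37878) = 1801/2000 ≈ 0.900500
step 5 [2.5y] swap r/2=563/23376: DF=(1 − 563/23376·(0.982500+0.971800+0.933000+0.900500))/(1+563/23376) = 4437/5000 ≈ 0.887400
step 6 [3y] swap r/2=1579/55173: DF=(1 − 1579/55173·(0.982500+0.971800+0.933000+0.900500+0.887400))/(1+1579/55173) = 8421/10000 ≈ 0.842100
step 7 [3.5y] zero: DF = P = 8219/10000 ≈ 0.821900
step 8 [4y] zero: DF = P = 1011/1250 ≈ 0.808800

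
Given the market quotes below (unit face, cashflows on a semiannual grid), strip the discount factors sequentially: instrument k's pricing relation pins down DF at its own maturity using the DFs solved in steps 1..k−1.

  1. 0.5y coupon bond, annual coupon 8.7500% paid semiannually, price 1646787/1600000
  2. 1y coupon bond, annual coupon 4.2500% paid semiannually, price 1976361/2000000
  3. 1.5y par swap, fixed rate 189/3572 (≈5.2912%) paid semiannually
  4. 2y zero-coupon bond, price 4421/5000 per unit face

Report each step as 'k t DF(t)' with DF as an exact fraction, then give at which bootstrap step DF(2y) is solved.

1 1/2 9861/10000
2 1 9471/10000
3 3/2 2311/2500
4 2 4421/5000
DF(2y) is solved at step 4

step 1 [0.5y] bond c/2=7/160: DF=(1646787/1600000 − 7/160·(0))/(1+7/160) = 9861/10000 ≈ 0.986100
step 2 [1y] bond c/2=17/800: DF=(1976361/2000000 − 17/800·(0.986100))/(1+17/800) = 9471/10000 ≈ 0.947100
step 3 [1.5y] swap r/2=189/7144: DF=(1 − 189/7144·(0.986100+0.947100))/(1+189/7144) = 2311/2500 ≈ 0.924400
step 4 [2y] zero: DF = P = 4421/5000 ≈ 0.884200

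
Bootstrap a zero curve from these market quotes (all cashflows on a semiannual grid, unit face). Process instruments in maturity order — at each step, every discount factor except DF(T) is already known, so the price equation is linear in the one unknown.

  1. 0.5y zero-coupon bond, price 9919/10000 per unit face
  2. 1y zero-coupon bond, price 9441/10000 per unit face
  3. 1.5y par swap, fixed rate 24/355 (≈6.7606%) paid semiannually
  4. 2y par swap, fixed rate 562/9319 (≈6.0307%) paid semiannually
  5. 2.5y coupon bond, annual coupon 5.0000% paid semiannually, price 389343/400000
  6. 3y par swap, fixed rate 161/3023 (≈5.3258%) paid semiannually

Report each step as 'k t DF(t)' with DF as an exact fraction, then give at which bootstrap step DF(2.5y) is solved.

step 1 [0.5y] zero: DF = P = 9919/10000 ≈ 0.991900
step 2 [1y] zero: DF = P = 9441/10000 ≈ 0.944100
step 3 [1.5y] swap r/2=12/355: DF=(1 − 12/355·(0.991900+0.944100))/(1+12/355) = 113/125 ≈ 0.904000
step 4 [2y] swap r/2=281/9319: DF=(1 − 281/9319·(0.991900+0.944100+0.904000))/(1+281/9319) = 2219/2500 ≈ 0.887600
step 5 [2.5y] bond c/2=1/40: DF=(389343/400000 − 1/40·(0.991900+0.944100+0.904000+0.887600))/(1+1/40) = 8587/10000 ≈ 0.858700
step 6 [3y] swap r/2=161/6046: DF=(1 − 161/6046·(0.991900+0.944100+0.904000+0.887600+0.858700))/(1+161/6046) = 8551/10000 ≈ 0.855100

1 1/2 9919/10000
2 1 9441/10000
3 3/2 113/125
4 2 2219/2500
5 5/2 8587/10000
6 3 8551/10000
DF(2.5y) is solved at step 5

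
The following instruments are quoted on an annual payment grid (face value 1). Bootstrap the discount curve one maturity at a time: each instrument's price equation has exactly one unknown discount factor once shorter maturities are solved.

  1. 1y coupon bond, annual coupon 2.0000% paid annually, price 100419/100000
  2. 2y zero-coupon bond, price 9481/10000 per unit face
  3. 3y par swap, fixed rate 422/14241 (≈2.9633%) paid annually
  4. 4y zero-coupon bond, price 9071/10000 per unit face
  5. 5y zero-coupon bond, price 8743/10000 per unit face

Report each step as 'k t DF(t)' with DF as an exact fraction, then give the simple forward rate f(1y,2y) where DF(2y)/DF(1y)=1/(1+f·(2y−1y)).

step 1 [1y] bond c/1=1/50: DF=(100419/100000 − 1/50·(0))/(1+1/50) = 1969/2000 ≈ 0.984500
step 2 [2y] zero: DF = P = 9481/10000 ≈ 0.948100
step 3 [3y] swap r/1=422/14241: DF=(1 − 422/14241·(0.984500+0.948100))/(1+422/14241) = 2289/2500 ≈ 0.915600
step 4 [4y] zero: DF = P = 9071/10000 ≈ 0.907100
step 5 [5y] zero: DF = P = 8743/10000 ≈ 0.874300

1 1 1969/2000
2 2 9481/10000
3 3 2289/2500
4 4 9071/10000
5 5 8743/10000
f(1y,2y) = ((1969/2000)/(9481/10000) − 1)/(1) = 364/9481 ≈ 3.8393%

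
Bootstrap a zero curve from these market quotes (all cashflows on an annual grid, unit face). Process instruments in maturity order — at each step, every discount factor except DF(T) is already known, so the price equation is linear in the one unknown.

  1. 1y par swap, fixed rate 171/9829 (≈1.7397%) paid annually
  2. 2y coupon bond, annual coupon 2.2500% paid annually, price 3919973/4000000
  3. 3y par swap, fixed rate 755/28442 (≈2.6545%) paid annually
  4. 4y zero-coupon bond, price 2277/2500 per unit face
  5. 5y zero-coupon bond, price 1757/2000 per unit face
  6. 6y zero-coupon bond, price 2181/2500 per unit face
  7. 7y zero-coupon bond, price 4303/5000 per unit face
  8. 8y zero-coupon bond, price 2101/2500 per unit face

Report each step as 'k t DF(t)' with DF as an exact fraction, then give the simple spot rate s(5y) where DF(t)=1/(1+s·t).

step 1 [1y] swap r/1=171/9829: DF=(1 − 171/9829·(0))/(1+171/9829) = 9829/10000 ≈ 0.982900
step 2 [2y] bond c/1=9/400: DF=(3919973/4000000 − 9/400·(0.982900))/(1+9/400) = 1171/1250 ≈ 0.936800
step 3 [3y] swap r/1=755/28442: DF=(1 − 755/28442·(0.982900+0.936800))/(1+755/28442) = 1849/2000 ≈ 0.924500
step 4 [4y] zero: DF = P = 2277/2500 ≈ 0.910800
step 5 [5y] zero: DF = P = 1757/2000 ≈ 0.878500
step 6 [6y] zero: DF = P = 2181/2500 ≈ 0.872400
step 7 [7y] zero: DF = P = 4303/5000 ≈ 0.860600
step 8 [8y] zero: DF = P = 2101/2500 ≈ 0.840400

1 1 9829/10000
2 2 1171/1250
3 3 1849/2000
4 4 2277/2500
5 5 1757/2000
6 6 2181/2500
7 7 4303/5000
8 8 2101/2500
s(5y) = (1/(1757/2000) − 1)/(5) = 243/8785 ≈ 2.7661%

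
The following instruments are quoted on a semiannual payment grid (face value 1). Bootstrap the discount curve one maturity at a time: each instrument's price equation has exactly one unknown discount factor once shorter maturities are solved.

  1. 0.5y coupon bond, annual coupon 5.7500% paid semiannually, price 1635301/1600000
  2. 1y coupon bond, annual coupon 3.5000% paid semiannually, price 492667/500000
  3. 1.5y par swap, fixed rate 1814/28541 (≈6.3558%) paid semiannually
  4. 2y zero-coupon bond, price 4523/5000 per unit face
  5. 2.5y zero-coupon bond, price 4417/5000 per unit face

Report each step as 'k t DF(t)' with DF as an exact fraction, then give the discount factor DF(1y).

1 1/2 1987/2000
2 1 9513/10000
3 3/2 9093/10000
4 2 4523/5000
5 5/2 4417/5000
DF(1y) = 9513/10000 ≈ 0.951300

step 1 [0.5y] bond c/2=23/800: DF=(1635301/1600000 − 23/800·(0))/(1+23/800) = 1987/2000 ≈ 0.993500
step 2 [1y] bond c/2=7/400: DF=(492667/500000 − 7/400·(0.993500))/(1+7/400) = 9513/10000 ≈ 0.951300
step 3 [1.5y] swap r/2=907/28541: DF=(1 − 907/28541·(0.993500+0.951300))/(1+907/28541) = 9093/10000 ≈ 0.909300
step 4 [2y] zero: DF = P = 4523/5000 ≈ 0.904600
step 5 [2.5y] zero: DF = P = 4417/5000 ≈ 0.883400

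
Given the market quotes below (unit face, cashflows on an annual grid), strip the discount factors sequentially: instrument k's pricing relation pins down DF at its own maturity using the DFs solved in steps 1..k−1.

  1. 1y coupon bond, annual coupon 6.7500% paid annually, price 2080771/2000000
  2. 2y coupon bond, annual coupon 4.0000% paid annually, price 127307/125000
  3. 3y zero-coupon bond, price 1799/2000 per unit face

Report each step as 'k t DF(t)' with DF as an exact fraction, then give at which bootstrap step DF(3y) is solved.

1 1 4873/5000
2 2 4709/5000
3 3 1799/2000
DF(3y) is solved at step 3

step 1 [1y] bond c/1=27/400: DF=(2080771/2000000 − 27/400·(0))/(1+27/400) = 4873/5000 ≈ 0.974600
step 2 [2y] bond c/1=1/25: DF=(127307/125000 − 1/25·(0.974600))/(1+1/25) = 4709/5000 ≈ 0.941800
step 3 [3y] zero: DF = P = 1799/2000 ≈ 0.899500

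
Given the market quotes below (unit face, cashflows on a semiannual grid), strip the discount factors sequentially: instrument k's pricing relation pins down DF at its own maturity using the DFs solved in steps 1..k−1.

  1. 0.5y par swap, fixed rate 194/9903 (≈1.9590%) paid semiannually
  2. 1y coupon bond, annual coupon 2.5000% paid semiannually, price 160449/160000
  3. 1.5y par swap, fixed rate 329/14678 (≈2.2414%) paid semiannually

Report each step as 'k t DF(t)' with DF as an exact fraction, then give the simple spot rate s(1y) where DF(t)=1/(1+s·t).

1 1/2 9903/10000
2 1 4891/5000
3 3/2 9671/10000
s(1y) = (1/(4891/5000) − 1)/(1) = 109/4891 ≈ 2.2286%

step 1 [0.5y] swap r/2=97/9903: DF=(1 − 97/9903·(0))/(1+97/9903) = 9903/10000 ≈ 0.990300
step 2 [1y] bond c/2=1/80: DF=(160449/160000 − 1/80·(0.990300))/(1+1/80) = 4891/5000 ≈ 0.978200
step 3 [1.5y] swap r/2=329/29356: DF=(1 − 329/29356·(0.990300+0.978200))/(1+329/29356) = 9671/10000 ≈ 0.967100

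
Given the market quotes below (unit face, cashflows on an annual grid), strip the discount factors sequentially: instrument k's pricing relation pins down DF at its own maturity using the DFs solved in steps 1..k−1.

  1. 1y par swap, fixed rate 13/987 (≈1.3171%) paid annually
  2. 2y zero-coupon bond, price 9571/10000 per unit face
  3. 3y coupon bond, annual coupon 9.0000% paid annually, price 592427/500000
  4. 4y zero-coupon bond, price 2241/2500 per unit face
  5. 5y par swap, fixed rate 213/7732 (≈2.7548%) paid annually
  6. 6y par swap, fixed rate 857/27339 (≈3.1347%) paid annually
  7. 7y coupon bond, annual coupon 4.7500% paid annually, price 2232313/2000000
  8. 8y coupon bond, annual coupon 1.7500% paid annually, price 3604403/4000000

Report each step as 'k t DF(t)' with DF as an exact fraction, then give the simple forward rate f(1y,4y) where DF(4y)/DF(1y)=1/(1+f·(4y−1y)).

step 1 [1y] swap r/1=13/987: DF=(1 − 13/987·(0))/(1+13/987) = 987/1000 ≈ 0.987000
step 2 [2y] zero: DF = P = 9571/10000 ≈ 0.957100
step 3 [3y] bond c/1=9/100: DF=(592427/500000 − 9/100·(0.987000+0.957100))/(1+9/100) = 1853/2000 ≈ 0.926500
step 4 [4y] zero: DF = P = 2241/2500 ≈ 0.896400
step 5 [5y] swap r/1=213/7732: DF=(1 − 213/7732·(0.987000+0.957100+0.926500+0.896400))/(1+213/7732) = 4361/5000 ≈ 0.872200
step 6 [6y] swap r/1=857/27339: DF=(1 − 857/27339·(0.987000+0.957100+0.926500+0.896400+0.872200))/(1+857/27339) = 4143/5000 ≈ 0.828600
step 7 [7y] bond c/1=19/400: DF=(2232313/2000000 − 19/400·(0.987000+0.957100+0.926500+0.896400+0.872200+0.828600))/(1+19/400) = 511/625 ≈ 0.817600
step 8 [8y] bond c/1=7/400: DF=(3604403/4000000 − 7/400·(0.987000+0.957100+0.926500+0.896400+0.872200+0.828600+0.817600))/(1+7/400) = 311/400 ≈ 0.777500

1 1 987/1000
2 2 9571/10000
3 3 1853/2000
4 4 2241/2500
5 5 4361/5000
6 6 4143/5000
7 7 511/625
8 8 311/400
f(1y,4y) = ((987/1000)/(2241/2500) − 1)/(3) = 151/4482 ≈ 3.3690%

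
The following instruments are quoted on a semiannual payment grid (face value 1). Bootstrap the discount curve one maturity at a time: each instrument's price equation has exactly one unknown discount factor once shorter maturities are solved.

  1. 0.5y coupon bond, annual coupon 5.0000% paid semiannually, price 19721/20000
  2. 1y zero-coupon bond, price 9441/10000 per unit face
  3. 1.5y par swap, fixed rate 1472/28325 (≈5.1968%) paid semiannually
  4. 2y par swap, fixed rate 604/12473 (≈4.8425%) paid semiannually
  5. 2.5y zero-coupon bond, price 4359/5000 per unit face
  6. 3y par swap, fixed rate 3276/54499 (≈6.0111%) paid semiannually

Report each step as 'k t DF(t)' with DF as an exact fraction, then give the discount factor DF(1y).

step 1 [0.5y] bond c/2=1/40: DF=(19721/20000 − 1/40·(0))/(1+1/40) = 481/500 ≈ 0.962000
step 2 [1y] zero: DF = P = 9441/10000 ≈ 0.944100
step 3 [1.5y] swap r/2=736/28325: DF=(1 − 736/28325·(0.962000+0.944100))/(1+736/28325) = 579/625 ≈ 0.926400
step 4 [2y] swap r/2=302/12473: DF=(1 − 302/12473·(0.962000+0.944100+0.926400))/(1+302/12473) = 4547/5000 ≈ 0.909400
step 5 [2.5y] zero: DF = P = 4359/5000 ≈ 0.871800
step 6 [3y] swap r/2=1638/54499: DF=(1 − 1638/54499·(0.962000+0.944100+0.926400+0.909400+0.871800))/(1+1638/54499) = 4181/5000 ≈ 0.836200

1 1/2 481/500
2 1 9441/10000
3 3/2 579/625
4 2 4547/5000
5 5/2 4359/5000
6 3 4181/5000
DF(1y) = 9441/10000 ≈ 0.944100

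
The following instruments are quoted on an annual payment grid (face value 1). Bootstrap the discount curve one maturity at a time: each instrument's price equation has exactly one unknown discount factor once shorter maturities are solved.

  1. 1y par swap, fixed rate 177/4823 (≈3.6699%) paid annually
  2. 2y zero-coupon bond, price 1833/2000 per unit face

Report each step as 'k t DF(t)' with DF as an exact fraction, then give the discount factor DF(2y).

1 1 4823/5000
2 2 1833/2000
DF(2y) = 1833/2000 ≈ 0.916500

step 1 [1y] swap r/1=177/4823: DF=(1 − 177/4823·(0))/(1+177/4823) = 4823/5000 ≈ 0.964600
step 2 [2y] zero: DF = P = 1833/2000 ≈ 0.916500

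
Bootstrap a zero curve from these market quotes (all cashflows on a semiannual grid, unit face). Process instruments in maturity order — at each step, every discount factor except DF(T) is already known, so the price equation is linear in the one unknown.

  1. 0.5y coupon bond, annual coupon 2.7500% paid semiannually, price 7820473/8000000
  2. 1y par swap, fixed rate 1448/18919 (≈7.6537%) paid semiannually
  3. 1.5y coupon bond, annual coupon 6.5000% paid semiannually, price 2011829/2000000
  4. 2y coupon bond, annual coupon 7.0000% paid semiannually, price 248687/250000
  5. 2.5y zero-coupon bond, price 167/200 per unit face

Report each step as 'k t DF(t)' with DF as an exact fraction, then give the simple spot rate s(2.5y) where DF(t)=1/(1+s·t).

step 1 [0.5y] bond c/2=11/800: DF=(7820473/8000000 − 11/800·(0))/(1+11/800) = 9643/10000 ≈ 0.964300
step 2 [1y] swap r/2=724/18919: DF=(1 − 724/18919·(0.964300))/(1+724/18919) = 2319/2500 ≈ 0.927600
step 3 [1.5y] bond c/2=13/400: DF=(2011829/2000000 − 13/400·(0.964300+0.927600))/(1+13/400) = 9147/10000 ≈ 0.914700
step 4 [2y] bond c/2=7/200: DF=(248687/250000 − 7/200·(0.964300+0.927600+0.914700))/(1+7/200) = 4331/5000 ≈ 0.866200
step 5 [2.5y] zero: DF = P = 167/200 ≈ 0.835000

1 1/2 9643/10000
2 1 2319/2500
3 3/2 9147/10000
4 2 4331/5000
5 5/2 167/200
s(2.5y) = (1/(167/200) − 1)/(5/2) = 66/835 ≈ 7.9042%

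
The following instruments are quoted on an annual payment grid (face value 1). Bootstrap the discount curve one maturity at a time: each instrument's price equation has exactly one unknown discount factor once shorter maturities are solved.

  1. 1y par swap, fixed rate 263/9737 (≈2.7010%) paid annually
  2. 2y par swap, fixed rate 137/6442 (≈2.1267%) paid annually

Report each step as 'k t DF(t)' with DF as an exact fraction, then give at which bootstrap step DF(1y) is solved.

1 1 9737/10000
2 2 9589/10000
DF(1y) is solved at step 1

step 1 [1y] swap r/1=263/9737: DF=(1 − 263/9737·(0))/(1+263/9737) = 9737/10000 ≈ 0.973700
step 2 [2y] swap r/1=137/6442: DF=(1 − 137/6442·(0.973700))/(1+137/6442) = 9589/10000 ≈ 0.958900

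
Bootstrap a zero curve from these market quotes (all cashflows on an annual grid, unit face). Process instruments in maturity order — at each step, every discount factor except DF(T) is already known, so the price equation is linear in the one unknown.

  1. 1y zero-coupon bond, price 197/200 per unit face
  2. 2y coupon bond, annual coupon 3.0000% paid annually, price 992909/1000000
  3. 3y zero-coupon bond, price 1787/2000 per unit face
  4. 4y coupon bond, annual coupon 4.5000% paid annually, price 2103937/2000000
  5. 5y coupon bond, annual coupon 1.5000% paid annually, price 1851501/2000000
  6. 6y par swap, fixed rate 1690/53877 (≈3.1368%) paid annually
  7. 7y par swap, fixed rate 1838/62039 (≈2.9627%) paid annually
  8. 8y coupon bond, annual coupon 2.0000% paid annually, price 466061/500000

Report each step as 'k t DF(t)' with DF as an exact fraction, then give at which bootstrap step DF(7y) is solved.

step 1 [1y] zero: DF = P = 197/200 ≈ 0.985000
step 2 [2y] bond c/1=3/100: DF=(992909/1000000 − 3/100·(0.985000))/(1+3/100) = 9353/10000 ≈ 0.935300
step 3 [3y] zero: DF = P = 1787/2000 ≈ 0.893500
step 4 [4y] bond c/1=9/200: DF=(2103937/2000000 − 9/200·(0.985000+0.935300+0.893500))/(1+9/200) = 1771/2000 ≈ 0.885500
step 5 [5y] bond c/1=3/200: DF=(1851501/2000000 − 3/200·(0.985000+0.935300+0.893500+0.885500))/(1+3/200) = 4287/5000 ≈ 0.857400
step 6 [6y] swap r/1=1690/53877: DF=(1 − 1690/53877·(0.985000+0.935300+0.893500+0.885500+0.857400))/(1+1690/53877) = 831/1000 ≈ 0.831000
step 7 [7y] swap r/1=1838/62039: DF=(1 − 1838/62039·(0.985000+0.935300+0.893500+0.885500+0.857400+0.831000))/(1+1838/62039) = 4081/5000 ≈ 0.816200
step 8 [8y] bond c/1=1/50: DF=(466061/500000 − 1/50·(0.985000+0.935300+0.893500+0.885500+0.857400+0.831000+0.816200))/(1+1/50) = 3961/5000 ≈ 0.792200

1 1 197/200
2 2 9353/10000
3 3 1787/2000
4 4 1771/2000
5 5 4287/5000
6 6 831/1000
7 7 4081/5000
8 8 3961/5000
DF(7y) is solved at step 7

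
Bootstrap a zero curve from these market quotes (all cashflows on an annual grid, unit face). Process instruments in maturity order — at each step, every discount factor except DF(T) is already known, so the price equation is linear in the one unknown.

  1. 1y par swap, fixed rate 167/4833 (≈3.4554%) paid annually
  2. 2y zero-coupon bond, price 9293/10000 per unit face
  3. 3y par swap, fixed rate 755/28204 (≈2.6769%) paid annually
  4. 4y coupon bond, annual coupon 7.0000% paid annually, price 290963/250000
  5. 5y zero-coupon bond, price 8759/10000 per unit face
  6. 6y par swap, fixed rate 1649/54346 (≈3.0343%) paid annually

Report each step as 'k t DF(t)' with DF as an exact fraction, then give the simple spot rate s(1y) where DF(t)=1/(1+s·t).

1 1 4833/5000
2 2 9293/10000
3 3 1849/2000
4 4 1129/1250
5 5 8759/10000
6 6 8351/10000
s(1y) = (1/(4833/5000) − 1)/(1) = 167/4833 ≈ 3.4554%

step 1 [1y] swap r/1=167/4833: DF=(1 − 167/4833·(0))/(1+167/4833) = 4833/5000 ≈ 0.966600
step 2 [2y] zero: DF = P = 9293/10000 ≈ 0.929300
step 3 [3y] swap r/1=755/28204: DF=(1 − 755/28204·(0.966600+0.929300))/(1+755/28204) = 1849/2000 ≈ 0.924500
step 4 [4y] bond c/1=7/100: DF=(290963/250000 − 7/100·(0.966600+0.929300+0.924500))/(1+7/100) = 1129/1250 ≈ 0.903200
step 5 [5y] zero: DF = P = 8759/10000 ≈ 0.875900
step 6 [6y] swap r/1=1649/54346: DF=(1 − 1649/54346·(0.966600+0.929300+0.924500+0.903200+0.875900))/(1+1649/54346) = 8351/10000 ≈ 0.835100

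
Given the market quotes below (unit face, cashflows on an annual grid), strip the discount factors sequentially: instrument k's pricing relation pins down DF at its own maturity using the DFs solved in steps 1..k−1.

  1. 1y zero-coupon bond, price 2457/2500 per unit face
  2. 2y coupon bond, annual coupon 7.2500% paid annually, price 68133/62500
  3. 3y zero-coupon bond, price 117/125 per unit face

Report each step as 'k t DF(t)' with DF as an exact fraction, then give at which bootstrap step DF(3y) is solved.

step 1 [1y] zero: DF = P = 2457/2500 ≈ 0.982800
step 2 [2y] bond c/1=29/400: DF=(68133/62500 − 29/400·(0.982800))/(1+29/400) = 19/20 ≈ 0.950000
step 3 [3y] zero: DF = P = 117/125 ≈ 0.936000

1 1 2457/2500
2 2 19/20
3 3 117/125
DF(3y) is solved at step 3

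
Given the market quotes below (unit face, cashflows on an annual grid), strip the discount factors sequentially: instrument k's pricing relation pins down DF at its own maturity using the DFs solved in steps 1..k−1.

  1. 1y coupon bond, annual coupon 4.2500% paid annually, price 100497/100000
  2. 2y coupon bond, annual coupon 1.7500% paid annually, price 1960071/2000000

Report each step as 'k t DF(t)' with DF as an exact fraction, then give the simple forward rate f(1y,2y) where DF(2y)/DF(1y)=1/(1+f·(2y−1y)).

step 1 [1y] bond c/1=17/400: DF=(100497/100000 − 17/400·(0))/(1+17/400) = 241/250 ≈ 0.964000
step 2 [2y] bond c/1=7/400: DF=(1960071/2000000 − 7/400·(0.964000))/(1+7/400) = 4733/5000 ≈ 0.946600

1 1 241/250
2 2 4733/5000
f(1y,2y) = ((241/250)/(4733/5000) − 1)/(1) = 87/4733 ≈ 1.8382%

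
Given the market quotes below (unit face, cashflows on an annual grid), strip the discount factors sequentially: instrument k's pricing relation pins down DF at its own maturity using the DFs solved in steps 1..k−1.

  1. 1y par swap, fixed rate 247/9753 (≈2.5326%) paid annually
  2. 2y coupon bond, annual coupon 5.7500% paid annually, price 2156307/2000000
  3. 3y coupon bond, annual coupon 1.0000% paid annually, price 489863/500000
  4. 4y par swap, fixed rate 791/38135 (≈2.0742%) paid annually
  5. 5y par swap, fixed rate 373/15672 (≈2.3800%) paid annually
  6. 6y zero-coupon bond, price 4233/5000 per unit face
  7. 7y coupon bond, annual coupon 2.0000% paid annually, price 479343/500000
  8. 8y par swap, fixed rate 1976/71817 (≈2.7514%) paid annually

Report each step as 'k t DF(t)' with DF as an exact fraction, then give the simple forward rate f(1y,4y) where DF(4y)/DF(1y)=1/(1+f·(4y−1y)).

1 1 9753/10000
2 2 1933/2000
3 3 2377/2500
4 4 9209/10000
5 5 8881/10000
6 6 4233/5000
7 7 8311/10000
8 8 1003/1250
f(1y,4y) = ((9753/10000)/(9209/10000) − 1)/(3) = 544/27627 ≈ 1.9691%

step 1 [1y] swap r/1=247/9753: DF=(1 − 247/9753·(0))/(1+247/9753) = 9753/10000 ≈ 0.975300
step 2 [2y] bond c/1=23/400: DF=(2156307/2000000 − 23/400·(0.975300))/(1+23/400) = 1933/2000 ≈ 0.966500
step 3 [3y] bond c/1=1/100: DF=(489863/500000 − 1/100·(0.975300+0.966500))/(1+1/100) = 2377/2500 ≈ 0.950800
step 4 [4y] swap r/1=791/38135: DF=(1 − 791/38135·(0.975300+0.966500+0.950800))/(1+791/38135) = 9209/10000 ≈ 0.920900
step 5 [5y] swap r/1=373/15672: DF=(1 − 373/15672·(0.975300+0.966500+0.950800+0.920900))/(1+373/15672) = 8881/10000 ≈ 0.888100
step 6 [6y] zero: DF = P = 4233/5000 ≈ 0.846600
step 7 [7y] bond c/1=1/50: DF=(479343/500000 − 1/50·(0.975300+0.966500+0.950800+0.920900+0.888100+0.846600))/(1+1/50) = 8311/10000 ≈ 0.831100
step 8 [8y] swap r/1=1976/71817: DF=(1 − 1976/71817·(0.975300+0.966500+0.950800+0.920900+0.888100+0.846600+0.831100))/(1+1976/71817) = 1003/1250 ≈ 0.802400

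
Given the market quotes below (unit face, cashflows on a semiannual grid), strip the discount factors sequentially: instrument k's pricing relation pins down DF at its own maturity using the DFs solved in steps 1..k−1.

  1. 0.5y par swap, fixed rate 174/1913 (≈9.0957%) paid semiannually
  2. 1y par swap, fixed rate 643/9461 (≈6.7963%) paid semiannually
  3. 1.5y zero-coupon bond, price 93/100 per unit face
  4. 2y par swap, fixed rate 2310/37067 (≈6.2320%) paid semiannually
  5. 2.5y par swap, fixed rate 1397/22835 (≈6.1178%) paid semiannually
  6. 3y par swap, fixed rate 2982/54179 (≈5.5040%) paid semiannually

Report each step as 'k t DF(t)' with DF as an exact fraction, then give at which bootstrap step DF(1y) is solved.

step 1 [0.5y] swap r/2=87/1913: DF=(1 − 87/1913·(0))/(1+87/1913) = 1913/2000 ≈ 0.956500
step 2 [1y] swap r/2=643/18922: DF=(1 − 643/18922·(0.956500))/(1+643/18922) = 9357/10000 ≈ 0.935700
step 3 [1.5y] zero: DF = P = 93/100 ≈ 0.930000
step 4 [2y] swap r/2=1155/37067: DF=(1 − 1155/37067·(0.956500+0.935700+0.930000))/(1+1155/37067) = 1769/2000 ≈ 0.884500
step 5 [2.5y] swap r/2=1397/45670: DF=(1 − 1397/45670·(0.956500+0.935700+0.930000+0.884500))/(1+1397/45670) = 8603/10000 ≈ 0.860300
step 6 [3y] swap r/2=1491/54179: DF=(1 − 1491/54179·(0.956500+0.935700+0.930000+0.884500+0.860300))/(1+1491/54179) = 8509/10000 ≈ 0.850900

1 1/2 1913/2000
2 1 9357/10000
3 3/2 93/100
4 2 1769/2000
5 5/2 8603/10000
6 3 8509/10000
DF(1y) is solved at step 2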